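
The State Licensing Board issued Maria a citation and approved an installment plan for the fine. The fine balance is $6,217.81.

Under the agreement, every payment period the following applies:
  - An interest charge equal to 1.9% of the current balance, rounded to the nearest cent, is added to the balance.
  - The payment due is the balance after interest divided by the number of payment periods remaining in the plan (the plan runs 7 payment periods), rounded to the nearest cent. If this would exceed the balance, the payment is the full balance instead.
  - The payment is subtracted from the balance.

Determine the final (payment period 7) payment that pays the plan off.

$1,013.34

Payment period 1: $6,217.81 +$118.14 interest = $6,335.95; pay $905.14 → $5,430.81
Payment period 2: $5,430.81 +$103.19 interest = $5,534.00; pay $922.33 → $4,611.67
Payment period 3: $4,611.67 +$87.62 interest = $4,699.29; pay $939.86 → $3,759.43
Payment period 4: $3,759.43 +$71.43 interest = $3,830.86; pay $957.72 → $2,873.14
Payment period 5: $2,873.14 +$54.59 interest = $2,927.73; pay $975.91 → $1,951.82
Payment period 6: $1,951.82 +$37.08 interest = $1,988.90; pay $994.45 → $994.45
Payment period 7: $994.45 +$18.89 interest = $1,013.34; pay $1,013.34 → $0.00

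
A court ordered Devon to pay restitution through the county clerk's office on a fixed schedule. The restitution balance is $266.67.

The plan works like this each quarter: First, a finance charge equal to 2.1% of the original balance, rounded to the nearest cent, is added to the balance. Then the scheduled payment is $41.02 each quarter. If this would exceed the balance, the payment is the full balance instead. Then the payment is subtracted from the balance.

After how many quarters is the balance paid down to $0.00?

# | Opening | Interest | Payment | End bal
1 | $266.67 | $5.60 | $41.02 | $231.25
2 | $231.25 | $5.60 | $41.02 | $195.83
3 | $195.83 | $5.60 | $41.02 | $160.41
4 | $160.41 | $5.60 | $41.02 | $124.99
5 | $124.99 | $5.60 | $41.02 | $89.57
6 | $89.57 | $5.60 | $41.02 | $54.15
7 | $54.15 | $5.60 | $41.02 | $18.73
8 | $18.73 | $5.60 | $24.33 | $0.00
Balance reaches $0.00 in quarter 8.

8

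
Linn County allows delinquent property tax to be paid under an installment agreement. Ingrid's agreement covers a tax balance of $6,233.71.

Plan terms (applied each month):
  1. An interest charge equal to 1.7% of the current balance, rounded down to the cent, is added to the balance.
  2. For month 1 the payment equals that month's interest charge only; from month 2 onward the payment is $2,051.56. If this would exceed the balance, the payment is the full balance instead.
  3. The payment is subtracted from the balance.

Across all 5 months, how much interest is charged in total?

Month 1: opening $6,233.71; interest $105.97 → $6,339.68; payment $105.97; balance $6,233.71
Month 2: opening $6,233.71; interest $105.97 → $6,339.68; payment $2,051.56; balance $4,288.12
Month 3: opening $4,288.12; interest $72.89 → $4,361.01; payment $2,051.56; balance $2,309.45
Month 4: opening $2,309.45; interest $39.26 → $2,348.71; payment $2,051.56; balance $297.15
Month 5: opening $297.15; interest $5.05 → $302.20; payment $302.20; balance $0.00
Total interest: $105.97 + $105.97 + $72.89 + $39.26 + $5.05 = $329.14

$329.14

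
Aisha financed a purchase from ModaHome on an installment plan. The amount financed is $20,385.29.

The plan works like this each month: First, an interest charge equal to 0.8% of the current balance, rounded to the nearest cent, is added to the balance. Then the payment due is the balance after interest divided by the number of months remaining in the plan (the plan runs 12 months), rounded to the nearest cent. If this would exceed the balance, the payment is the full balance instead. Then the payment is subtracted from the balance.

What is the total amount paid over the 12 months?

$21,477.05

Month 1: $20,385.29 +$163.08 interest = $20,548.37; pay $1,712.36 → $18,836.01
Month 2: $18,836.01 +$150.69 interest = $18,986.70; pay $1,726.06 → $17,260.64
Month 3: $17,260.64 +$138.09 interest = $17,398.73; pay $1,739.87 → $15,658.86
Month 4: $15,658.86 +$125.27 interest = $15,784.13; pay $1,753.79 → $14,030.34
Month 5: $14,030.34 +$112.24 interest = $14,142.58; pay $1,767.82 → $12,374.76
Month 6: $12,374.76 +$99.00 interest = $12,473.76; pay $1,781.97 → $10,691.79
Month 7: $10,691.79 +$85.53 interest = $10,777.32; pay $1,796.22 → $8,981.10
Month 8: $8,981.10 +$71.85 interest = $9,052.95; pay $1,810.59 → $7,242.36
Month 9: $7,242.36 +$57.94 interest = $7,300.30; pay $1,825.08 → $5,475.22
Month 10: $5,475.22 +$43.80 interest = $5,519.02; pay $1,839.67 → $3,679.35
Month 11: $3,679.35 +$29.43 interest = $3,708.78; pay $1,854.39 → $1,854.39
Month 12: $1,854.39 +$14.84 interest = $1,869.23; pay $1,869.23 → $0.00
Total paid: $21,477.05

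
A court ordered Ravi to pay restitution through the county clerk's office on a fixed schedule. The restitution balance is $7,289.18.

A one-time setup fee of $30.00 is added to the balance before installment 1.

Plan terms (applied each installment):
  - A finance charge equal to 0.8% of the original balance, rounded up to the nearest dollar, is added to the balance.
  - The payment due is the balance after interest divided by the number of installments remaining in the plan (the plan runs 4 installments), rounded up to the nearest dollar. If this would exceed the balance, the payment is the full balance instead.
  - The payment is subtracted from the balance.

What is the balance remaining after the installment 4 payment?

$0.00

Installment 1: $7,319.18 +$59.00 interest = $7,378.18; pay $1,845.00 → $5,533.18
Installment 2: $5,533.18 +$59.00 interest = $5,592.18; pay $1,865.00 → $3,727.18
Installment 3: $3,727.18 +$59.00 interest = $3,786.18; pay $1,894.00 → $1,892.18
Installment 4: $1,892.18 +$59.00 interest = $1,951.18; pay $1,951.18 → $0.00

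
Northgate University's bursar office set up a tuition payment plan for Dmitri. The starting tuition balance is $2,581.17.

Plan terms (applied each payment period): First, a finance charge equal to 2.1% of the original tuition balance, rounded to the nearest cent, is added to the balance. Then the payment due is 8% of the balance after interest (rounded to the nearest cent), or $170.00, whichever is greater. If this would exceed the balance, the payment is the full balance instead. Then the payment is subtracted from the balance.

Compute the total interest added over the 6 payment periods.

$325.20

# | Opening | Interest | Payment | End bal
1 | $2,581.17 | $54.20 | $210.83 | $2,424.54
2 | $2,424.54 | $54.20 | $198.30 | $2,280.44
3 | $2,280.44 | $54.20 | $186.77 | $2,147.87
4 | $2,147.87 | $54.20 | $176.17 | $2,025.90
5 | $2,025.90 | $54.20 | $170.00 | $1,910.10
6 | $1,910.10 | $54.20 | $170.00 | $1,794.30
Total interest: $54.20 + $54.20 + $54.20 + $54.20 + $54.20 + $54.20 = $325.20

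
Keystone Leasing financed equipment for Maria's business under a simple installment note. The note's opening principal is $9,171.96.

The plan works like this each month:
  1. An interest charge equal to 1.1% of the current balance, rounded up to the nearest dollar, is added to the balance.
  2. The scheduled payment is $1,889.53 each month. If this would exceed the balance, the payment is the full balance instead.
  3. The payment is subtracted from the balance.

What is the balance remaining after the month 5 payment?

Month 1: opening $9,171.96; interest $101.00 → $9,272.96; payment $1,889.53; balance $7,383.43
Month 2: opening $7,383.43; interest $82.00 → $7,465.43; payment $1,889.53; balance $5,575.90
Month 3: opening $5,575.90; interest $62.00 → $5,637.90; payment $1,889.53; balance $3,748.37
Month 4: opening $3,748.37; interest $42.00 → $3,790.37; payment $1,889.53; balance $1,900.84
Month 5: opening $1,900.84; interest $21.00 → $1,921.84; payment $1,889.53; balance $32.31

$32.31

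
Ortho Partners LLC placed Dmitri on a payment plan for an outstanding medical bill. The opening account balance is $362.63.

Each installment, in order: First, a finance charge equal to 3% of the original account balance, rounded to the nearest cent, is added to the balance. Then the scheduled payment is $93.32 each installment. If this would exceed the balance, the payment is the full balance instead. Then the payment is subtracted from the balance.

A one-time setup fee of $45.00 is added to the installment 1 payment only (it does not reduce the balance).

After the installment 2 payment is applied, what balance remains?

$197.75

Installment 1: $362.63 +$10.88 interest = $373.51; pay $93.32 (+ $45.00 fee) → $280.19
Installment 2: $280.19 +$10.88 interest = $291.07; pay $93.32 → $197.75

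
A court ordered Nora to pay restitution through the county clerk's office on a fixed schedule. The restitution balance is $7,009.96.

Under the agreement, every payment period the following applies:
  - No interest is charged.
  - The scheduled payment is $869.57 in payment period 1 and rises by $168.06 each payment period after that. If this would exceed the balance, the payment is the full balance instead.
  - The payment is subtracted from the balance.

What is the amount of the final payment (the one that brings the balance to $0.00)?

Payment period 1: opening $7,009.96; payment $869.57; balance $6,140.39
Payment period 2: opening $6,140.39; payment $1,037.63; balance $5,102.76
Payment period 3: opening $5,102.76; payment $1,205.69; balance $3,897.07
Payment period 4: opening $3,897.07; payment $1,373.75; balance $2,523.32
Payment period 5: opening $2,523.32; payment $1,541.81; balance $981.51
Payment period 6: opening $981.51; payment $981.51; balance $0.00

$981.51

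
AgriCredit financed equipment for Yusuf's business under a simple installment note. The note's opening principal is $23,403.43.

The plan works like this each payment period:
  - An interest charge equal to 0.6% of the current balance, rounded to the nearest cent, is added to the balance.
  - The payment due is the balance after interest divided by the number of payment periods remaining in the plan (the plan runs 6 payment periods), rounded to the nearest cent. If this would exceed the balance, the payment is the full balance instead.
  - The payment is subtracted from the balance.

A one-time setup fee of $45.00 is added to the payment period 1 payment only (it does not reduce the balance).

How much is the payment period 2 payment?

Payment period 1: $23,403.43 +$140.42 interest = $23,543.85; pay $3,923.98 (+ $45.00 fee) → $19,619.87
Payment period 2: $19,619.87 +$117.72 interest = $19,737.59; pay $3,947.52 → $15,790.07

$3,947.52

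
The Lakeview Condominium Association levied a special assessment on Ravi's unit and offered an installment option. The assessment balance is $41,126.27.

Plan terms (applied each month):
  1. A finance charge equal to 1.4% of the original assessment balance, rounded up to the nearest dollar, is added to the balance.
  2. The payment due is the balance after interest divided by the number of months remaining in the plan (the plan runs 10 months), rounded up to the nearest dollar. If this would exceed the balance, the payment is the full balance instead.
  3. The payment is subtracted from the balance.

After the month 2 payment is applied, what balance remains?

$33,872.27

Month 1: opening $41,126.27; interest $576.00 → $41,702.27; payment $4,171.00; balance $37,531.27
Month 2: opening $37,531.27; interest $576.00 → $38,107.27; payment $4,235.00; balance $33,872.27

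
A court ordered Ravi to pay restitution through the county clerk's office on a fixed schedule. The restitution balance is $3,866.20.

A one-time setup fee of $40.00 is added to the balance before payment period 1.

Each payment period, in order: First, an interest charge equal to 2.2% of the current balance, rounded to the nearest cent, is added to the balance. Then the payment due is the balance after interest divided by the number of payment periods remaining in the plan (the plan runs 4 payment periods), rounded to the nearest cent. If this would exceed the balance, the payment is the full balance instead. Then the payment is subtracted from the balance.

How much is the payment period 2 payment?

# | Opening | Interest | Payment | End bal
1 | $3,906.20 | $85.94 | $998.04 | $2,994.10
2 | $2,994.10 | $65.87 | $1,019.99 | $2,039.98

$1,019.99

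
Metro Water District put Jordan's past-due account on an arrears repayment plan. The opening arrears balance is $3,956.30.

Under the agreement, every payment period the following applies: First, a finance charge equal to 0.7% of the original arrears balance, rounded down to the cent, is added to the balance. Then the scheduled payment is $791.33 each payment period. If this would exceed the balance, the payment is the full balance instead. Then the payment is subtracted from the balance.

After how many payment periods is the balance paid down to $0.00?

# | Opening | Interest | Payment | End bal
1 | $3,956.30 | $27.69 | $791.33 | $3,192.66
2 | $3,192.66 | $27.69 | $791.33 | $2,429.02
3 | $2,429.02 | $27.69 | $791.33 | $1,665.38
4 | $1,665.38 | $27.69 | $791.33 | $901.74
5 | $901.74 | $27.69 | $791.33 | $138.10
6 | $138.10 | $27.69 | $165.79 | $0.00
Balance reaches $0.00 in payment period 6.

6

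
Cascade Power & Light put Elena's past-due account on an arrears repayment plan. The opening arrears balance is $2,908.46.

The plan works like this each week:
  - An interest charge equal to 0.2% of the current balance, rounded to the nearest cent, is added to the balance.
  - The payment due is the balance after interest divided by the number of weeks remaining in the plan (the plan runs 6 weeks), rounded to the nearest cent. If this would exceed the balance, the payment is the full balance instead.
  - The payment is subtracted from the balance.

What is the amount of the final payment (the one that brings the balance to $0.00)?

$490.59

Week 1: opening $2,908.46; interest $5.82 → $2,914.28; payment $485.71; balance $2,428.57
Week 2: opening $2,428.57; interest $4.86 → $2,433.43; payment $486.69; balance $1,946.74
Week 3: opening $1,946.74; interest $3.89 → $1,950.63; payment $487.66; balance $1,462.97
Week 4: opening $1,462.97; interest $2.93 → $1,465.90; payment $488.63; balance $977.27
Week 5: opening $977.27; interest $1.95 → $979.22; payment $489.61; balance $489.61
Week 6: opening $489.61; interest $0.98 → $490.59; payment $490.59; balance $0.00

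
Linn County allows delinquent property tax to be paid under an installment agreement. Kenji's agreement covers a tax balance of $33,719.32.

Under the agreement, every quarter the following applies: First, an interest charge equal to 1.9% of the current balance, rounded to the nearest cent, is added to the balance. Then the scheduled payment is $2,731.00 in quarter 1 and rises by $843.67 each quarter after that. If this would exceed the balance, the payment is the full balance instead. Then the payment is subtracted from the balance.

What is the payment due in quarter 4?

# | Opening | Interest | Payment | End bal
1 | $33,719.32 | $640.67 | $2,731.00 | $31,628.99
2 | $31,628.99 | $600.95 | $3,574.67 | $28,655.27
3 | $28,655.27 | $544.45 | $4,418.34 | $24,781.38
4 | $24,781.38 | $470.85 | $5,262.01 | $19,990.22

$5,262.01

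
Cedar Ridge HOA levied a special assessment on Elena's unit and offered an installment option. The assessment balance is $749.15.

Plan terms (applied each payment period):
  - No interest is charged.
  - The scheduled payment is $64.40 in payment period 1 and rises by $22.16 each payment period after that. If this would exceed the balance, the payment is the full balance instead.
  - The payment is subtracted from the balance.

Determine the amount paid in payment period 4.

# | Opening | Payment | End bal
1 | $749.15 | $64.40 | $684.75
2 | $684.75 | $86.56 | $598.19
3 | $598.19 | $108.72 | $489.47
4 | $489.47 | $130.88 | $358.59

$130.88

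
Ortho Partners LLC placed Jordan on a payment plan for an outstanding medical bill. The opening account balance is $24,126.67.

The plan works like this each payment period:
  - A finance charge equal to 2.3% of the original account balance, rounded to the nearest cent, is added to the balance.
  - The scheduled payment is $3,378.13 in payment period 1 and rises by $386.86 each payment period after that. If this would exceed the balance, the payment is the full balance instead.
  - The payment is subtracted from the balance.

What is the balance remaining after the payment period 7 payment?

Payment period 1: $24,126.67 +$554.91 interest = $24,681.58; pay $3,378.13 → $21,303.45
Payment period 2: $21,303.45 +$554.91 interest = $21,858.36; pay $3,764.99 → $18,093.37
Payment period 3: $18,093.37 +$554.91 interest = $18,648.28; pay $4,151.85 → $14,496.43
Payment period 4: $14,496.43 +$554.91 interest = $15,051.34; pay $4,538.71 → $10,512.63
Payment period 5: $10,512.63 +$554.91 interest = $11,067.54; pay $4,925.57 → $6,141.97
Payment period 6: $6,141.97 +$554.91 interest = $6,696.88; pay $5,312.43 → $1,384.45
Payment period 7: $1,384.45 +$554.91 interest = $1,939.36; pay $1,939.36 → $0.00

$0.00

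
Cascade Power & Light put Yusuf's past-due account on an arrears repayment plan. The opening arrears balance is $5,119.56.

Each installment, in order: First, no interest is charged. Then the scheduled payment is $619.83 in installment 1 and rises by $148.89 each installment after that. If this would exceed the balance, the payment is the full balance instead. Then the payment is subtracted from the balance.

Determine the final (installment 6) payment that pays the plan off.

$531.51

Installment 1: opening $5,119.56; payment $619.83; balance $4,499.73
Installment 2: opening $4,499.73; payment $768.72; balance $3,731.01
Installment 3: opening $3,731.01; payment $917.61; balance $2,813.40
Installment 4: opening $2,813.40; payment $1,066.50; balance $1,746.90
Installment 5: opening $1,746.90; payment $1,215.39; balance $531.51
Installment 6: opening $531.51; payment $531.51; balance $0.00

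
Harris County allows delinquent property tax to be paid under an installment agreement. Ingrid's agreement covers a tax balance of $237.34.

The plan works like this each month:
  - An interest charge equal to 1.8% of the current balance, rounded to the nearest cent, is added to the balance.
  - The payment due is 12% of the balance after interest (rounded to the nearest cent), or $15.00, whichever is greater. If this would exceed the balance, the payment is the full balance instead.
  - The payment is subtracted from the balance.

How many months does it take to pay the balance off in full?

Month 1: $237.34 +$4.27 interest = $241.61; pay $28.99 → $212.62
Month 2: $212.62 +$3.83 interest = $216.45; pay $25.97 → $190.48
Month 3: $190.48 +$3.43 interest = $193.91; pay $23.27 → $170.64
Month 4: $170.64 +$3.07 interest = $173.71; pay $20.85 → $152.86
Month 5: $152.86 +$2.75 interest = $155.61; pay $18.67 → $136.94
Month 6: $136.94 +$2.46 interest = $139.40; pay $16.73 → $122.67
Month 7: $122.67 +$2.21 interest = $124.88; pay $15.00 → $109.88
Month 8: $109.88 +$1.98 interest = $111.86; pay $15.00 → $96.86
Month 9: $96.86 +$1.74 interest = $98.60; pay $15.00 → $83.60
Month 10: $83.60 +$1.50 interest = $85.10; pay $15.00 → $70.10
Month 11: $70.10 +$1.26 interest = $71.36; pay $15.00 → $56.36
Month 12: $56.36 +$1.01 interest = $57.37; pay $15.00 → $42.37
Month 13: $42.37 +$0.76 interest = $43.13; pay $15.00 → $28.13
Month 14: $28.13 +$0.51 interest = $28.64; pay $15.00 → $13.64
Month 15: $13.64 +$0.25 interest = $13.89; pay $13.89 → $0.00
Balance reaches $0.00 in month 15.

15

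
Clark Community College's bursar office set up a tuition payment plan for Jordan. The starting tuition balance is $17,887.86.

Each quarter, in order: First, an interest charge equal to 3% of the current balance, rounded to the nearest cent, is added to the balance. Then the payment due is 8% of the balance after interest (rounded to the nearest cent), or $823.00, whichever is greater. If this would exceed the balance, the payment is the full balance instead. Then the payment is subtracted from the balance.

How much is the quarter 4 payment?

Quarter 1: opening $17,887.86; interest $536.64 → $18,424.50; payment $1,473.96; balance $16,950.54
Quarter 2: opening $16,950.54; interest $508.52 → $17,459.06; payment $1,396.72; balance $16,062.34
Quarter 3: opening $16,062.34; interest $481.87 → $16,544.21; payment $1,323.54; balance $15,220.67
Quarter 4: opening $15,220.67; interest $456.62 → $15,677.29; payment $1,254.18; balance $14,423.11

$1,254.18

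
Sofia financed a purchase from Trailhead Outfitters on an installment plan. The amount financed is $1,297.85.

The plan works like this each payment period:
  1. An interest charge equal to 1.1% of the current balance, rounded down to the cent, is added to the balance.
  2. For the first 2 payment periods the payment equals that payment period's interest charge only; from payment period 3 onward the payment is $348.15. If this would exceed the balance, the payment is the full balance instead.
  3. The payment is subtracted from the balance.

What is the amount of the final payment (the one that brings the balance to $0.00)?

$288.29

# | Opening | Interest | Payment | End bal
1 | $1,297.85 | $14.27 | $14.27 | $1,297.85
2 | $1,297.85 | $14.27 | $14.27 | $1,297.85
3 | $1,297.85 | $14.27 | $348.15 | $963.97
4 | $963.97 | $10.60 | $348.15 | $626.42
5 | $626.42 | $6.89 | $348.15 | $285.16
6 | $285.16 | $3.13 | $288.29 | $0.00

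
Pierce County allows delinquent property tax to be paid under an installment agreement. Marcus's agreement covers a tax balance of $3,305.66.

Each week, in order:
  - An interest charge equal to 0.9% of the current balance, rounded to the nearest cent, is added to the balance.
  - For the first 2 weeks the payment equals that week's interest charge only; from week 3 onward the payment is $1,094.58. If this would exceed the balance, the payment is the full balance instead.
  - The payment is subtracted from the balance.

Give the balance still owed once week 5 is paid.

Week 1: opening $3,305.66; interest $29.75 → $3,335.41; payment $29.75; balance $3,305.66
Week 2: opening $3,305.66; interest $29.75 → $3,335.41; payment $29.75; balance $3,305.66
Week 3: opening $3,305.66; interest $29.75 → $3,335.41; payment $1,094.58; balance $2,240.83
Week 4: opening $2,240.83; interest $20.17 → $2,261.00; payment $1,094.58; balance $1,166.42
Week 5: opening $1,166.42; interest $10.50 → $1,176.92; payment $1,094.58; balance $82.34

$82.34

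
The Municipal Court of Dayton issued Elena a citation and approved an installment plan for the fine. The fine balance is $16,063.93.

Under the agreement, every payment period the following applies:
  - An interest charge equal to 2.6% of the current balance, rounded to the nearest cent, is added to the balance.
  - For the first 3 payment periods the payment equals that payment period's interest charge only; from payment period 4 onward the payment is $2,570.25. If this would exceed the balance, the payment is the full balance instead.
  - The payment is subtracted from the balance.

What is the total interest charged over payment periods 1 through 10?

$2,949.02

# | Opening | Interest | Payment | End bal
1 | $16,063.93 | $417.66 | $417.66 | $16,063.93
2 | $16,063.93 | $417.66 | $417.66 | $16,063.93
3 | $16,063.93 | $417.66 | $417.66 | $16,063.93
4 | $16,063.93 | $417.66 | $2,570.25 | $13,911.34
5 | $13,911.34 | $361.69 | $2,570.25 | $11,702.78
6 | $11,702.78 | $304.27 | $2,570.25 | $9,436.80
7 | $9,436.80 | $245.36 | $2,570.25 | $7,111.91
8 | $7,111.91 | $184.91 | $2,570.25 | $4,726.57
9 | $4,726.57 | $122.89 | $2,570.25 | $2,279.21
10 | $2,279.21 | $59.26 | $2,338.47 | $0.00
Total interest: $417.66 + $417.66 + $417.66 + $417.66 + $361.69 + $304.27 + $245.36 + $184.91 + $122.89 + $59.26 = $2,949.02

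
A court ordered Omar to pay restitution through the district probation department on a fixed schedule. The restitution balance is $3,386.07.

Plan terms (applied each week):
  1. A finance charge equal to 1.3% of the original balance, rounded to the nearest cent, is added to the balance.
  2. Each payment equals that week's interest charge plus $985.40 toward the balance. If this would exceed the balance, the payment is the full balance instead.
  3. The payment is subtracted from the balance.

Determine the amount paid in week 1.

$1,029.42

# | Opening | Interest | Payment | End bal
1 | $3,386.07 | $44.02 | $1,029.42 | $2,400.67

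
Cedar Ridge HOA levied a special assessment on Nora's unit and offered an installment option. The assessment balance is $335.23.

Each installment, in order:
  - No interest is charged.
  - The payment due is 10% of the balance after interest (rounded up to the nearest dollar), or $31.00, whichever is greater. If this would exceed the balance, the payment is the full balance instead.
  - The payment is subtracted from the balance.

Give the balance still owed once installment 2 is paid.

# | Opening | Payment | End bal
1 | $335.23 | $34.00 | $301.23
2 | $301.23 | $31.00 | $270.23

$270.23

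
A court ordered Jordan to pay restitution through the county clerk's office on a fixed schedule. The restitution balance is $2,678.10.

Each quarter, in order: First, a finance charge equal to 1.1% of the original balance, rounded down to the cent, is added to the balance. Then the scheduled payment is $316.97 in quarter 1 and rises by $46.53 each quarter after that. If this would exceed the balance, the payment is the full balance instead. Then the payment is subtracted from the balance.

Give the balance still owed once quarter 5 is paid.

$775.20

Quarter 1: $2,678.10 +$29.45 interest = $2,707.55; pay $316.97 → $2,390.58
Quarter 2: $2,390.58 +$29.45 interest = $2,420.03; pay $363.50 → $2,056.53
Quarter 3: $2,056.53 +$29.45 interest = $2,085.98; pay $410.03 → $1,675.95
Quarter 4: $1,675.95 +$29.45 interest = $1,705.40; pay $456.56 → $1,248.84
Quarter 5: $1,248.84 +$29.45 interest = $1,278.29; pay $503.09 → $775.20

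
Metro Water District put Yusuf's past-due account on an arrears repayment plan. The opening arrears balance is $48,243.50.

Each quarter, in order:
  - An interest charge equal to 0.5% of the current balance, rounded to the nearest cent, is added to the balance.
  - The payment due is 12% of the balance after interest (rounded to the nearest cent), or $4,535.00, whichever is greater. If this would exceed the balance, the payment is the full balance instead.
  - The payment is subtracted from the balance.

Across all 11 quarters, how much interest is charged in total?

Quarter 1: $48,243.50 +$241.22 interest = $48,484.72; pay $5,818.17 → $42,666.55
Quarter 2: $42,666.55 +$213.33 interest = $42,879.88; pay $5,145.59 → $37,734.29
Quarter 3: $37,734.29 +$188.67 interest = $37,922.96; pay $4,550.76 → $33,372.20
Quarter 4: $33,372.20 +$166.86 interest = $33,539.06; pay $4,535.00 → $29,004.06
Quarter 5: $29,004.06 +$145.02 interest = $29,149.08; pay $4,535.00 → $24,614.08
Quarter 6: $24,614.08 +$123.07 interest = $24,737.15; pay $4,535.00 → $20,202.15
Quarter 7: $20,202.15 +$101.01 interest = $20,303.16; pay $4,535.00 → $15,768.16
Quarter 8: $15,768.16 +$78.84 interest = $15,847.00; pay $4,535.00 → $11,312.00
Quarter 9: $11,312.00 +$56.56 interest = $11,368.56; pay $4,535.00 → $6,833.56
Quarter 10: $6,833.56 +$34.17 interest = $6,867.73; pay $4,535.00 → $2,332.73
Quarter 11: $2,332.73 +$11.66 interest = $2,344.39; pay $2,344.39 → $0.00
Total interest: $241.22 + $213.33 + $188.67 + $166.86 + $145.02 + $123.07 + $101.01 + $78.84 + $56.56 + $34.17 + $11.66 = $1,360.41

$1,360.41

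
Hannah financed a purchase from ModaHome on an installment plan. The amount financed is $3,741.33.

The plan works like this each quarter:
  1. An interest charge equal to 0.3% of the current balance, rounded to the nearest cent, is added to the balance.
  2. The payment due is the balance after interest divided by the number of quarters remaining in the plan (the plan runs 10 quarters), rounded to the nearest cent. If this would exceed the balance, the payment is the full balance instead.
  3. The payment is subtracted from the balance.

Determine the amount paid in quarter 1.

$375.26

Quarter 1: opening $3,741.33; interest $11.22 → $3,752.55; payment $375.26; balance $3,377.29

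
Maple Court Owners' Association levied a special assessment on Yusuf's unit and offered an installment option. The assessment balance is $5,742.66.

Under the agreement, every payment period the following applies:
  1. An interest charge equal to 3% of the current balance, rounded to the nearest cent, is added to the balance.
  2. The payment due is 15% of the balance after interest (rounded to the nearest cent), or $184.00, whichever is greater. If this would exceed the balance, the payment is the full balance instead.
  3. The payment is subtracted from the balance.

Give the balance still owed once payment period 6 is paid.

$2,586.13

Payment period 1: opening $5,742.66; interest $172.28 → $5,914.94; payment $887.24; balance $5,027.70
Payment period 2: opening $5,027.70; interest $150.83 → $5,178.53; payment $776.78; balance $4,401.75
Payment period 3: opening $4,401.75; interest $132.05 → $4,533.80; payment $680.07; balance $3,853.73
Payment period 4: opening $3,853.73; interest $115.61 → $3,969.34; payment $595.40; balance $3,373.94
Payment period 5: opening $3,373.94; interest $101.22 → $3,475.16; payment $521.27; balance $2,953.89
Payment period 6: opening $2,953.89; interest $88.62 → $3,042.51; payment $456.38; balance $2,586.13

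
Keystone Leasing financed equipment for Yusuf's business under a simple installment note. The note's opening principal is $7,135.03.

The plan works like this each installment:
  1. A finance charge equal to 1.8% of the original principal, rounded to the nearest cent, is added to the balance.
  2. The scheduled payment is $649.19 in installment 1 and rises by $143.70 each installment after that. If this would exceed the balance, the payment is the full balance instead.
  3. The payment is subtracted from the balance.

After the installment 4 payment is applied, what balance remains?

Installment 1: opening $7,135.03; interest $128.43 → $7,263.46; payment $649.19; balance $6,614.27
Installment 2: opening $6,614.27; interest $128.43 → $6,742.70; payment $792.89; balance $5,949.81
Installment 3: opening $5,949.81; interest $128.43 → $6,078.24; payment $936.59; balance $5,141.65
Installment 4: opening $5,141.65; interest $128.43 → $5,270.08; payment $1,080.29; balance $4,189.79

$4,189.79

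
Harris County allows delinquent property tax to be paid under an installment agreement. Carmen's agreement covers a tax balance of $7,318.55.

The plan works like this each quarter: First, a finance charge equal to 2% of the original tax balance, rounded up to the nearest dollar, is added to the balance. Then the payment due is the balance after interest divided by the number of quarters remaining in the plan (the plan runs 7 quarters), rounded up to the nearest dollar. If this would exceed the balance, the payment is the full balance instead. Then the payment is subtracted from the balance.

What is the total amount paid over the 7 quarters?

# | Opening | Interest | Payment | End bal
1 | $7,318.55 | $147.00 | $1,067.00 | $6,398.55
2 | $6,398.55 | $147.00 | $1,091.00 | $5,454.55
3 | $5,454.55 | $147.00 | $1,121.00 | $4,480.55
4 | $4,480.55 | $147.00 | $1,157.00 | $3,470.55
5 | $3,470.55 | $147.00 | $1,206.00 | $2,411.55
6 | $2,411.55 | $147.00 | $1,280.00 | $1,278.55
7 | $1,278.55 | $147.00 | $1,425.55 | $0.00
Total paid: $8,347.55

$8,347.55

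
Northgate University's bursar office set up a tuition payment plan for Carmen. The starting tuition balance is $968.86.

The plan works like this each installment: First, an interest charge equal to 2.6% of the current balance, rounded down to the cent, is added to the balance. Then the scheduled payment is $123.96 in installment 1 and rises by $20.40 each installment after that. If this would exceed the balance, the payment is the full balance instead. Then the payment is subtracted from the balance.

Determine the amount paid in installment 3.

Installment 1: opening $968.86; interest $25.19 → $994.05; payment $123.96; balance $870.09
Installment 2: opening $870.09; interest $22.62 → $892.71; payment $144.36; balance $748.35
Installment 3: opening $748.35; interest $19.45 → $767.80; payment $164.76; balance $603.04

$164.76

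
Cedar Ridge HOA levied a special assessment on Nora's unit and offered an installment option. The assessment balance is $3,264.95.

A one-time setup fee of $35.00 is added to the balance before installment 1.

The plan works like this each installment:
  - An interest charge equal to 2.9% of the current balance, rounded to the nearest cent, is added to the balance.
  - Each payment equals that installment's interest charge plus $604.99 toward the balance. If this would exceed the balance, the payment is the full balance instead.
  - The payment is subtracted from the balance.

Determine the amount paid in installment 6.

$282.98

Installment 1: opening $3,299.95; interest $95.70 → $3,395.65; payment $700.69; balance $2,694.96
Installment 2: opening $2,694.96; interest $78.15 → $2,773.11; payment $683.14; balance $2,089.97
Installment 3: opening $2,089.97; interest $60.61 → $2,150.58; payment $665.60; balance $1,484.98
Installment 4: opening $1,484.98; interest $43.06 → $1,528.04; payment $648.05; balance $879.99
Installment 5: opening $879.99; interest $25.52 → $905.51; payment $630.51; balance $275.00
Installment 6: opening $275.00; interest $7.98 → $282.98; payment $282.98; balance $0.00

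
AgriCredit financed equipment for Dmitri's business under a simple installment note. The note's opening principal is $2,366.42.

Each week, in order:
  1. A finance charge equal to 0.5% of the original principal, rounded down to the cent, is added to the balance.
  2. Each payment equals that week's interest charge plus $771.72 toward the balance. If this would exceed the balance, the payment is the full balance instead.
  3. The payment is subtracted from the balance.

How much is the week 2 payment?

Week 1: opening $2,366.42; interest $11.83 → $2,378.25; payment $783.55; balance $1,594.70
Week 2: opening $1,594.70; interest $11.83 → $1,606.53; payment $783.55; balance $822.98

$783.55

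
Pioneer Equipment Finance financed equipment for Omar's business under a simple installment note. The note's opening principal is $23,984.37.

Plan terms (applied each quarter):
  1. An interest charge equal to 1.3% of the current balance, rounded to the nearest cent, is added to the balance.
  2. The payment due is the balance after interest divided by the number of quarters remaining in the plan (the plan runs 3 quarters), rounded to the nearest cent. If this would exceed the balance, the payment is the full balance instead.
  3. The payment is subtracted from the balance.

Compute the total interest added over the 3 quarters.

$629.02

# | Opening | Interest | Payment | End bal
1 | $23,984.37 | $311.80 | $8,098.72 | $16,197.45
2 | $16,197.45 | $210.57 | $8,204.01 | $8,204.01
3 | $8,204.01 | $106.65 | $8,310.66 | $0.00
Total interest: $311.80 + $210.57 + $106.65 = $629.02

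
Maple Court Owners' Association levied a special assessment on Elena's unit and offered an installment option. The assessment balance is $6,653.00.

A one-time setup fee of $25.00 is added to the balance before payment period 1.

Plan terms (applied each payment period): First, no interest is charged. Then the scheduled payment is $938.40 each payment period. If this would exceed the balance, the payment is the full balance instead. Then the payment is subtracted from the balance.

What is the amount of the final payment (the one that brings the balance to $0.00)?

Payment period 1: $6,678.00 − $938.40 → $5,739.60
Payment period 2: $5,739.60 − $938.40 → $4,801.20
Payment period 3: $4,801.20 − $938.40 → $3,862.80
Payment period 4: $3,862.80 − $938.40 → $2,924.40
Payment period 5: $2,924.40 − $938.40 → $1,986.00
Payment period 6: $1,986.00 − $938.40 → $1,047.60
Payment period 7: $1,047.60 − $938.40 → $109.20
Payment period 8: $109.20 − $109.20 → $0.00

$109.20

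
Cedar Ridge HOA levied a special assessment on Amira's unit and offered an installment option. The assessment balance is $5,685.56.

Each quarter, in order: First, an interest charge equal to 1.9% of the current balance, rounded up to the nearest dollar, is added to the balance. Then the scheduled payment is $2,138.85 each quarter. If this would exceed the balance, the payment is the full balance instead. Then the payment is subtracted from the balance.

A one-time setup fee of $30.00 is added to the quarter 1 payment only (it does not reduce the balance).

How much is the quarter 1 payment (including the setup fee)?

Quarter 1: opening $5,685.56; interest $109.00 → $5,794.56; payment $2,138.85 (+ $30.00 fee); balance $3,655.71

$2,168.85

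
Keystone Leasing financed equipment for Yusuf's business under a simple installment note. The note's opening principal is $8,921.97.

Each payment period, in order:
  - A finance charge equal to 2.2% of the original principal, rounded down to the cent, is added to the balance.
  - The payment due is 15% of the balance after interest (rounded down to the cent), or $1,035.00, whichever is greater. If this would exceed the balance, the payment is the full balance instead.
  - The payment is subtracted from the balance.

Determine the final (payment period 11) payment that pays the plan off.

$233.65

Payment period 1: opening $8,921.97; interest $196.28 → $9,118.25; payment $1,367.73; balance $7,750.52
Payment period 2: opening $7,750.52; interest $196.28 → $7,946.80; payment $1,192.02; balance $6,754.78
Payment period 3: opening $6,754.78; interest $196.28 → $6,951.06; payment $1,042.65; balance $5,908.41
Payment period 4: opening $5,908.41; interest $196.28 → $6,104.69; payment $1,035.00; balance $5,069.69
Payment period 5: opening $5,069.69; interest $196.28 → $5,265.97; payment $1,035.00; balance $4,230.97
Payment period 6: opening $4,230.97; interest $196.28 → $4,427.25; payment $1,035.00; balance $3,392.25
Payment period 7: opening $3,392.25; interest $196.28 → $3,588.53; payment $1,035.00; balance $2,553.53
Payment period 8: opening $2,553.53; interest $196.28 → $2,749.81; payment $1,035.00; balance $1,714.81
Payment period 9: opening $1,714.81; interest $196.28 → $1,911.09; payment $1,035.00; balance $876.09
Payment period 10: opening $876.09; interest $196.28 → $1,072.37; payment $1,035.00; balance $37.37
Payment period 11: opening $37.37; interest $196.28 → $233.65; payment $233.65; balance $0.00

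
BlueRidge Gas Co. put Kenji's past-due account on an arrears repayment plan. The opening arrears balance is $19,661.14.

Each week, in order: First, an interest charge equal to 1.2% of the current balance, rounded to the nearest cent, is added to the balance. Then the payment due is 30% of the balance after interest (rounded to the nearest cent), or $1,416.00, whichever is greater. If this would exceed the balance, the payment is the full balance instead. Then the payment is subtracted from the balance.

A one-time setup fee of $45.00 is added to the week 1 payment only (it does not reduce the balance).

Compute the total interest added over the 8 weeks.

$741.37

Week 1: $19,661.14 +$235.93 interest = $19,897.07; pay $5,969.12 (+ $45.00 fee) → $13,927.95
Week 2: $13,927.95 +$167.14 interest = $14,095.09; pay $4,228.53 → $9,866.56
Week 3: $9,866.56 +$118.40 interest = $9,984.96; pay $2,995.49 → $6,989.47
Week 4: $6,989.47 +$83.87 interest = $7,073.34; pay $2,122.00 → $4,951.34
Week 5: $4,951.34 +$59.42 interest = $5,010.76; pay $1,503.23 → $3,507.53
Week 6: $3,507.53 +$42.09 interest = $3,549.62; pay $1,416.00 → $2,133.62
Week 7: $2,133.62 +$25.60 interest = $2,159.22; pay $1,416.00 → $743.22
Week 8: $743.22 +$8.92 interest = $752.14; pay $752.14 → $0.00
Total interest: $235.93 + $167.14 + $118.40 + $83.87 + $59.42 + $42.09 + $25.60 + $8.92 = $741.37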